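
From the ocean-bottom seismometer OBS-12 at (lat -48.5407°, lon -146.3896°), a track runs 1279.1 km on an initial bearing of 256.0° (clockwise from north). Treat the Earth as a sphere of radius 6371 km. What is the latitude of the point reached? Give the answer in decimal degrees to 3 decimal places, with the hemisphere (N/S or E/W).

δ = d/R = 1279.1/6371 = 0.200769 rad
φ₂ = arcsin(sin φ₁ cos δ + cos φ₁ sin δ cos θ)
   = arcsin(-0.74943·0.97991 + 0.66209·0.19942·-0.24192) = -50.02414°
λ₂ = λ₁ + atan2(sin θ sin δ cos φ₁, cos δ − sin φ₁ sin φ₂) = -163.91826°

50.024°S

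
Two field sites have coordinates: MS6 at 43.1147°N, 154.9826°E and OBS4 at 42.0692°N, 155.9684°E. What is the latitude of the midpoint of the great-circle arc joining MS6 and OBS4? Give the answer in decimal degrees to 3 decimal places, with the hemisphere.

42.593°N

Bx = cos φ₂ cos Δλ = 0.742226,  By = cos φ₂ sin Δλ = 0.012772
φₘ = atan2(sin φ₁ + sin φ₂, √((cos φ₁ + Bx)² + By²)) = 42.59301°
λₘ = λ₁ + atan2(By, cos φ₁ + Bx) = 155.47963°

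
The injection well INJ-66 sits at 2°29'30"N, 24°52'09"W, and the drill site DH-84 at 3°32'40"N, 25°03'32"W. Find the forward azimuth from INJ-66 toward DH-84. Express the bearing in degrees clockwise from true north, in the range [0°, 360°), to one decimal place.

349.8°

INJ-66: φ = +2.49167°, λ = -24.86917°
DH-84: φ = +3.54444°, λ = -25.05889°
Δλ = -0.1897°
y = sin Δλ · cos φ₂ = -0.003305
x = cos φ₁ sin φ₂ − sin φ₁ cos φ₂ cos Δλ = 0.018374
θ = atan2(y, x) = -10.1970° → 349.8030° (mod 360°)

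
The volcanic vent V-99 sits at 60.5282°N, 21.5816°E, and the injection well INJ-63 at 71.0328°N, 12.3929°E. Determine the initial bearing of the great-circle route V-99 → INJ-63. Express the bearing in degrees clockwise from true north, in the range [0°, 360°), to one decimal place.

Δλ = -9.1887°
y = sin Δλ · cos φ₂ = -0.051902
x = cos φ₁ sin φ₂ − sin φ₁ cos φ₂ cos Δλ = 0.185946
θ = atan2(y, x) = -15.5958° → 344.4042° (mod 360°)

344.4°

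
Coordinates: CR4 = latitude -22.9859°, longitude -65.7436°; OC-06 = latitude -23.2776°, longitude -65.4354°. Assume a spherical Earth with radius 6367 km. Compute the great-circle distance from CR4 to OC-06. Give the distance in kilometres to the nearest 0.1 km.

45.2 km

Δφ = -0.2917°,  Δλ = 0.3082°
a = sin²(Δφ/2) + cos φ₁ cos φ₂ sin²(Δλ/2) = 0.000013
c = 2·arcsin(√a) = 0.007099 rad = 0.4067°
d = R·c = 6367 × 0.007099 = 45.2 km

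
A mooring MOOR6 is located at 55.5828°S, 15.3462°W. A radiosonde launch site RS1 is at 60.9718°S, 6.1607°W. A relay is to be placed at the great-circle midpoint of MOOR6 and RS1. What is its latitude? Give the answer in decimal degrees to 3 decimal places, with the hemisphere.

Bx = cos φ₂ cos Δλ = 0.479018,  By = cos φ₂ sin Δλ = 0.077460
φₘ = atan2(sin φ₁ + sin φ₂, √((cos φ₁ + Bx)² + By²)) = -58.35918°
λₘ = λ₁ + atan2(By, cos φ₁ + Bx) = -11.10386°

58.359°S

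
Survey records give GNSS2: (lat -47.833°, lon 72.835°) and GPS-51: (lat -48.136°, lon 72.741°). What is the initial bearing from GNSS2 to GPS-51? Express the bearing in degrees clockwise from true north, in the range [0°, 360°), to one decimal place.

Δλ = -0.0940°
y = sin Δλ · cos φ₂ = -0.001095
x = cos φ₁ sin φ₂ − sin φ₁ cos φ₂ cos Δλ = -0.005289
θ = atan2(y, x) = -168.3043° → 191.6957° (mod 360°)

191.7°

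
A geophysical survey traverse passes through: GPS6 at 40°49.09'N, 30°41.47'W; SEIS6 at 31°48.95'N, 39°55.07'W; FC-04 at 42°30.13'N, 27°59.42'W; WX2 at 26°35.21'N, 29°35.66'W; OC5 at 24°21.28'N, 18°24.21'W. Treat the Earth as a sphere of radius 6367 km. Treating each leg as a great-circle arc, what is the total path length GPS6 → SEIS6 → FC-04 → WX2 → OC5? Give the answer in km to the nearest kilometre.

GPS6: φ = +40.81817°, λ = -30.69117°
SEIS6: φ = +31.81583°, λ = -39.91783°
FC-04: φ = +42.50217°, λ = -27.99033°
WX2: φ = +26.58683°, λ = -29.59433°
OC5: φ = +24.35467°, λ = -18.40350°
GPS6→SEIS6: c = 0.203518 rad, d = 1295.80 km
SEIS6→FC-04: c = 0.249114 rad, d = 1586.11 km
FC-04→WX2: c = 0.278716 rad, d = 1774.58 km
WX2→OC5: c = 0.180516 rad, d = 1149.35 km
Total = 1295.80 + 1586.11 + 1774.58 + 1149.35 = 5805.83 km

5806 km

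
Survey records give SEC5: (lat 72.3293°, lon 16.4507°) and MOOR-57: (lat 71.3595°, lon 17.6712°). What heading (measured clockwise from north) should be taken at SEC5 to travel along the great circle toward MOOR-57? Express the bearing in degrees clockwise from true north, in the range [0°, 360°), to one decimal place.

158.0°

Δλ = 1.2205°
y = sin Δλ · cos φ₂ = 0.006808
x = cos φ₁ sin φ₂ − sin φ₁ cos φ₂ cos Δλ = -0.016856
θ = atan2(y, x) = 158.0066° → 158.0066° (mod 360°)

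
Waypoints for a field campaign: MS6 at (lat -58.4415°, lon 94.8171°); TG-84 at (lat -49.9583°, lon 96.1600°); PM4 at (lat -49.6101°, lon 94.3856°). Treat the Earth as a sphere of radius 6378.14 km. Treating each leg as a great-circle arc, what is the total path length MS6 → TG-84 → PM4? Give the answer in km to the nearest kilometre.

1082 km

MS6→TG-84: c = 0.148685 rad, d = 948.34 km
TG-84→PM4: c = 0.020898 rad, d = 133.29 km
Total = 948.34 + 133.29 = 1081.63 km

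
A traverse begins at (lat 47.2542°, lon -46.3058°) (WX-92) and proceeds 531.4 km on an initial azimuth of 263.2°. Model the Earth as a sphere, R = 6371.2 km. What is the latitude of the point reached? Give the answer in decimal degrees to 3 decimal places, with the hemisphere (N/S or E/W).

δ = d/R = 531.4/6371.2 = 0.083407 rad
φ₂ = arcsin(sin φ₁ cos δ + cos φ₁ sin δ cos θ)
   = arcsin(0.73437·0.99652 + 0.67875·0.08331·-0.11840) = 46.47917°
λ₂ = λ₁ + atan2(sin θ sin δ cos φ₁, cos δ − sin φ₁ sin φ₂) = -53.20542°

46.479°N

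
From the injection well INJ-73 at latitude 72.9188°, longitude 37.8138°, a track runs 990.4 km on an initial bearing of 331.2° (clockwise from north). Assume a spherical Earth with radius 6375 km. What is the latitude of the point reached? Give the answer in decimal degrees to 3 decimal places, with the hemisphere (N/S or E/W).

δ = d/R = 990.4/6375 = 0.155357 rad
φ₂ = arcsin(sin φ₁ cos δ + cos φ₁ sin δ cos θ)
   = arcsin(0.95589·0.98796 + 0.29373·0.15473·0.87631) = 79.80286°
λ₂ = λ₁ + atan2(sin θ sin δ cos φ₁, cos δ − sin φ₁ sin φ₂) = 12.91213°

79.803°N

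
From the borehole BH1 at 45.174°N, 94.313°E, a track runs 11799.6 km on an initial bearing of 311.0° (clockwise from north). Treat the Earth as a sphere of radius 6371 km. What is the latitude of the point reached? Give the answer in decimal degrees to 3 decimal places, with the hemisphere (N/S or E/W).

δ = d/R = 11799.6/6371 = 1.852080 rad
φ₂ = arcsin(sin φ₁ cos δ + cos φ₁ sin δ cos θ)
   = arcsin(0.70925·-0.27759 + 0.70496·0.96070·0.65606) = 14.32588°
λ₂ = λ₁ + atan2(sin θ sin δ cos φ₁, cos δ − sin φ₁ sin φ₂) = -37.24201°

14.326°N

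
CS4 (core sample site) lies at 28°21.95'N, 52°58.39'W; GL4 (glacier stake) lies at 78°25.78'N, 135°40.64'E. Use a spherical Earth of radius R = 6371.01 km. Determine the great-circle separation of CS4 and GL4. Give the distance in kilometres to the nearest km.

CS4: φ = +28.36583°, λ = -52.97317°
GL4: φ = +78.42967°, λ = +135.67733°
Δφ = 50.0638°,  Δλ = -171.3495°
a = sin²(Δφ/2) + cos φ₁ cos φ₂ sin²(Δλ/2) = 0.354518
c = 2·arcsin(√a) = 1.275562 rad = 73.0843°
d = R·c = 6371.01 × 1.275562 = 8126.6 km

8127 km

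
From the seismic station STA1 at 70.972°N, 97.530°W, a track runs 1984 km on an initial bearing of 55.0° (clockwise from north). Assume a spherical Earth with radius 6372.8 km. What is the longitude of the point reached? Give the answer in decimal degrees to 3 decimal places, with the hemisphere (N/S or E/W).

37.426°W

δ = d/R = 1984/6372.8 = 0.311323 rad
φ₂ = arcsin(sin φ₁ cos δ + cos φ₁ sin δ cos θ)
   = arcsin(0.94536·0.95193 + 0.32603·0.30632·0.57358) = 73.17586°
λ₂ = λ₁ + atan2(sin θ sin δ cos φ₁, cos δ − sin φ₁ sin φ₂) = -37.42564°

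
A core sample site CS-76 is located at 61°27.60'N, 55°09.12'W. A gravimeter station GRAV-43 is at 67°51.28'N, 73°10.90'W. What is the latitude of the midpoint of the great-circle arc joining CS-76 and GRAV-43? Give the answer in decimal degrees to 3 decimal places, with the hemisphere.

CS-76: φ = +61.46000°, λ = -55.15200°
GRAV-43: φ = +67.85467°, λ = -73.18167°
Bx = cos φ₂ cos Δλ = 0.358447,  By = cos φ₂ sin Δλ = -0.116672
φₘ = atan2(sin φ₁ + sin φ₂, √((cos φ₁ + Bx)² + By²)) = 64.92788°
λₘ = λ₁ + atan2(By, cos φ₁ + Bx) = -63.09480°

64.928°N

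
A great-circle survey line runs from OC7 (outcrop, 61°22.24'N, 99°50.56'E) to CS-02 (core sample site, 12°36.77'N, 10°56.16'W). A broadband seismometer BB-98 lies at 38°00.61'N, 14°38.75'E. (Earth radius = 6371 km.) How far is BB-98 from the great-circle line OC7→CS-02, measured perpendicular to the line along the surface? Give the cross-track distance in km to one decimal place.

666.3 km

OC7: φ = +61.37067°, λ = +99.84267°
CS-02: φ = +12.61283°, λ = -10.93600°
BB-98: φ = +38.01017°, λ = +14.64583°
δ₁₃ = central angle OC7→BB-98 = 0.961705 rad  (haversine)
θ₁₃ = bearing OC7→BB-98 = 286.807°,  θ₁₂ = bearing OC7→CS-02 = 294.119°
dₓₜ = R·arcsin(sin δ₁₃ · sin(θ₁₃ − θ₁₂)) = 6371·arcsin(0.82017·sin(-7.312°)) = -666.261 km
|dₓₜ| = 666.261 km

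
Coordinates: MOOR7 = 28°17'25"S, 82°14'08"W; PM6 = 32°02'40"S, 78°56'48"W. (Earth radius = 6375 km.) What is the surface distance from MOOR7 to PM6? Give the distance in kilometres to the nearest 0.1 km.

MOOR7: φ = -28.29028°, λ = -82.23556°
PM6: φ = -32.04444°, λ = -78.94667°
Δφ = -3.7542°,  Δλ = 3.2889°
a = sin²(Δφ/2) + cos φ₁ cos φ₂ sin²(Δλ/2) = 0.001688
c = 2·arcsin(√a) = 0.082184 rad = 4.7088°
d = R·c = 6375 × 0.082184 = 523.9 km

523.9 km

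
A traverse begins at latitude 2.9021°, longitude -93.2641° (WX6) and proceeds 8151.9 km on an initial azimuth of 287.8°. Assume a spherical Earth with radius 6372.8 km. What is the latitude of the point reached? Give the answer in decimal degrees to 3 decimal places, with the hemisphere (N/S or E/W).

17.877°N

δ = d/R = 8151.9/6372.8 = 1.279171 rad
φ₂ = arcsin(sin φ₁ cos δ + cos φ₁ sin δ cos θ)
   = arcsin(0.05063·0.28751 + 0.99872·0.95778·0.30570) = 17.87667°
λ₂ = λ₁ + atan2(sin θ sin δ cos φ₁, cos δ − sin φ₁ sin φ₂) = -166.63760°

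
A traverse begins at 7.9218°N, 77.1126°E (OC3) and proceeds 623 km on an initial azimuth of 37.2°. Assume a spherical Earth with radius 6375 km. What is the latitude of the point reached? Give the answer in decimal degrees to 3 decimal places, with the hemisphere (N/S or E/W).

δ = d/R = 623/6375 = 0.097725 rad
φ₂ = arcsin(sin φ₁ cos δ + cos φ₁ sin δ cos θ)
   = arcsin(0.13782·0.99523 + 0.99046·0.09757·0.79653) = 12.36505°
λ₂ = λ₁ + atan2(sin θ sin δ cos φ₁, cos δ − sin φ₁ sin φ₂) = 80.57489°

12.365°N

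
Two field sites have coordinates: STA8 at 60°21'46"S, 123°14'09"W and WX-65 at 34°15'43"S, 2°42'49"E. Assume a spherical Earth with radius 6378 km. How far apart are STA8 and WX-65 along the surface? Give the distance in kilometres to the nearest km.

8411 km

STA8: φ = -60.36278°, λ = -123.23583°
WX-65: φ = -34.26194°, λ = +2.71361°
Δφ = 26.1008°,  Δλ = 125.9494°
a = sin²(Δφ/2) + cos φ₁ cos φ₂ sin²(Δλ/2) = 0.375304
c = 2·arcsin(√a) = 1.318745 rad = 75.5585°
d = R·c = 6378 × 1.318745 = 8411.0 km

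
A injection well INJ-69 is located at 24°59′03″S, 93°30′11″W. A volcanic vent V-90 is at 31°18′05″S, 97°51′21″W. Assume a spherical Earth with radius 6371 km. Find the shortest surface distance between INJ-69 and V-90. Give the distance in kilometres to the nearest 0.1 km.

INJ-69: φ = -24.98417°, λ = -93.50306°
V-90: φ = -31.30139°, λ = -97.85583°
Δφ = -6.3172°,  Δλ = -4.3528°
a = sin²(Δφ/2) + cos φ₁ cos φ₂ sin²(Δλ/2) = 0.004153
c = 2·arcsin(√a) = 0.128977 rad = 7.3898°
d = R·c = 6371 × 0.128977 = 821.7 km

821.7 km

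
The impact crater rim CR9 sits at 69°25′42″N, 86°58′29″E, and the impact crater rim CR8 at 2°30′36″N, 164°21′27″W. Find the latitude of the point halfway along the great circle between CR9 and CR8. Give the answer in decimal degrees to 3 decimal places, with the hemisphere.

CR9: φ = +69.42833°, λ = +86.97472°
CR8: φ = +2.51000°, λ = -164.35750°
Bx = cos φ₂ cos Δλ = -0.319773,  By = cos φ₂ sin Δλ = 0.946482
φₘ = atan2(sin φ₁ + sin φ₂, √((cos φ₁ + Bx)² + By²)) = 45.98162°
λₘ = λ₁ + atan2(By, cos φ₁ + Bx) = 175.06217°

45.982°N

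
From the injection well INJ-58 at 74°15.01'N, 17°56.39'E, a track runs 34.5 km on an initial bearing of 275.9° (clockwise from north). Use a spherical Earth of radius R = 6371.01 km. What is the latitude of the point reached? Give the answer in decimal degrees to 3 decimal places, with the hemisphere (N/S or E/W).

74.279°N

INJ-58: φ = +74.25017°, λ = +17.93983°
δ = d/R = 34.5/6371.01 = 0.005415 rad
φ₂ = arcsin(sin φ₁ cos δ + cos φ₁ sin δ cos θ)
   = arcsin(0.96246·0.99999 + 0.27144·0.00542·0.10279) = 74.27911°
λ₂ = λ₁ + atan2(sin θ sin δ cos φ₁, cos δ − sin φ₁ sin φ₂) = 16.80073°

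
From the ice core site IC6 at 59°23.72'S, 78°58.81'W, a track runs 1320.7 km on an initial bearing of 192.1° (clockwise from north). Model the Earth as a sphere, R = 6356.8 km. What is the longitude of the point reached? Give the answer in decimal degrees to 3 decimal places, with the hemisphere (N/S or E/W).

86.568°W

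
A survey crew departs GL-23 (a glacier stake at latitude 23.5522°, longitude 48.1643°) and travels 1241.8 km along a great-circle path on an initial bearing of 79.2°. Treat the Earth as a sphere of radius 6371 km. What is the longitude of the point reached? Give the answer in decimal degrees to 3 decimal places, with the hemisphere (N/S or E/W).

δ = d/R = 1241.8/6371 = 0.194914 rad
φ₂ = arcsin(sin φ₁ cos δ + cos φ₁ sin δ cos θ)
   = arcsin(0.39958·0.98106 + 0.91670·0.19368·0.18738) = 25.16884°
λ₂ = λ₁ + atan2(sin θ sin δ cos φ₁, cos δ − sin φ₁ sin φ₂) = 60.29893°

60.299°E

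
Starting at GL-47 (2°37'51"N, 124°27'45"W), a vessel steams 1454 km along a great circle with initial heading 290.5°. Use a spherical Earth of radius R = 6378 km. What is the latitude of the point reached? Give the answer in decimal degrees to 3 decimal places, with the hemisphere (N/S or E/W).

GL-47: φ = +2.63083°, λ = -124.46250°
δ = d/R = 1454/6378 = 0.227971 rad
φ₂ = arcsin(sin φ₁ cos δ + cos φ₁ sin δ cos θ)
   = arcsin(0.04590·0.97413 + 0.99895·0.22600·0.35021) = 7.11013°
λ₂ = λ₁ + atan2(sin θ sin δ cos φ₁, cos δ − sin φ₁ sin φ₂) = -136.78007°

7.110°N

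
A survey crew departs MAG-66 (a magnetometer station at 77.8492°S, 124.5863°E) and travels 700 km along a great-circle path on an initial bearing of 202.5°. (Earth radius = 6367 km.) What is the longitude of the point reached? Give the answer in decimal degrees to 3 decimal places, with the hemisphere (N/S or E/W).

δ = d/R = 700/6367 = 0.109942 rad
φ₂ = arcsin(sin φ₁ cos δ + cos φ₁ sin δ cos θ)
   = arcsin(-0.97760·0.99396 + 0.21049·0.10972·-0.92388) = -83.23193°
λ₂ = λ₁ + atan2(sin θ sin δ cos φ₁, cos δ − sin φ₁ sin φ₂) = 103.71417°

103.714°E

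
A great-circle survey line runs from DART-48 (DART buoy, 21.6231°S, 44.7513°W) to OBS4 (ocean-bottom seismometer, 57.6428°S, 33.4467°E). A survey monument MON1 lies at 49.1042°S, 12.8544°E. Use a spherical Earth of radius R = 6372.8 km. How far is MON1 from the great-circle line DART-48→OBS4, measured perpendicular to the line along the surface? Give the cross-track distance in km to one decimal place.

δ₁₃ = central angle DART-48→MON1 = 0.921521 rad  (haversine)
θ₁₃ = bearing DART-48→MON1 = 136.051°,  θ₁₂ = bearing DART-48→OBS4 = 144.883°
dₓₜ = R·arcsin(sin δ₁₃ · sin(θ₁₃ − θ₁₂)) = 6372.8·arcsin(0.79652·sin(-8.833°)) = -781.379 km
|dₓₜ| = 781.379 km

781.4 km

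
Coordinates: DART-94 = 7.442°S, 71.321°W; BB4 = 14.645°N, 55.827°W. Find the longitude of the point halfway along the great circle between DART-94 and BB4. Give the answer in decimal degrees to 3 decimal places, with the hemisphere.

Bx = cos φ₂ cos Δλ = 0.932350,  By = cos φ₂ sin Δλ = 0.258458
φₘ = atan2(sin φ₁ + sin φ₂, √((cos φ₁ + Bx)² + By²)) = 3.63458°
λₘ = λ₁ + atan2(By, cos φ₁ + Bx) = -63.66975°

63.670°W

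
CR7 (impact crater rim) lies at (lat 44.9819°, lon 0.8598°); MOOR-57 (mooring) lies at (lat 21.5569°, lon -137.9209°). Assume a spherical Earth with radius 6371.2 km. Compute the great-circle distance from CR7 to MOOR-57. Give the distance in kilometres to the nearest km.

11520 km

Δφ = -23.4250°,  Δλ = -138.7807°
a = sin²(Δφ/2) + cos φ₁ cos φ₂ sin²(Δλ/2) = 0.617553
c = 2·arcsin(√a) = 1.808125 rad = 103.5979°
d = R·c = 6371.2 × 1.808125 = 11519.9 km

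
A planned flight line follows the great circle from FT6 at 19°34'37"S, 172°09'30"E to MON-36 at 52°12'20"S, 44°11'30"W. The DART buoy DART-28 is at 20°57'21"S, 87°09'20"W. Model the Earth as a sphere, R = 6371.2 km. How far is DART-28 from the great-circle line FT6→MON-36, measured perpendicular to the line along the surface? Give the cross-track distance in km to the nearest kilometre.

4992 km

FT6: φ = -19.57694°, λ = +172.15833°
MON-36: φ = -52.20556°, λ = -44.19167°
DART-28: φ = -20.95583°, λ = -87.15556°
δ₁₃ = central angle FT6→DART-28 = 1.614125 rad  (haversine)
θ₁₃ = bearing FT6→DART-28 = 113.289°,  θ₁₂ = bearing FT6→MON-36 = 158.238°
dₓₜ = R·arcsin(sin δ₁₃ · sin(θ₁₃ − θ₁₂)) = 6371.2·arcsin(0.99906·sin(-44.950°)) = -4992.352 km
|dₓₜ| = 4992.352 km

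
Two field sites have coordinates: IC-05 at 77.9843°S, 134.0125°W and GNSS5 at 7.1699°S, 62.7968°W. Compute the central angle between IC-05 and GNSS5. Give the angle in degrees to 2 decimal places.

79.13°

Δφ = 70.8144°,  Δλ = 71.2157°
a = sin²(Δφ/2) + cos φ₁ cos φ₂ sin²(Δλ/2) = 0.405706
c = 2·arcsin(√a) = 1.381072 rad = 79.1296°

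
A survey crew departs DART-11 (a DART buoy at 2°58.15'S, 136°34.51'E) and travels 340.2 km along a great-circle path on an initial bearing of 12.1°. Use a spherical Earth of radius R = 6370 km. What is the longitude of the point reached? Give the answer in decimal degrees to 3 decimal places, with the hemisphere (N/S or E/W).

137.216°E

DART-11: φ = -2.96917°, λ = +136.57517°
δ = d/R = 340.2/6370 = 0.053407 rad
φ₂ = arcsin(sin φ₁ cos δ + cos φ₁ sin δ cos θ)
   = arcsin(-0.05180·0.99857 + 0.99866·0.05338·0.97778) = 0.02295°
λ₂ = λ₁ + atan2(sin θ sin δ cos φ₁, cos δ − sin φ₁ sin φ₂) = 137.21630°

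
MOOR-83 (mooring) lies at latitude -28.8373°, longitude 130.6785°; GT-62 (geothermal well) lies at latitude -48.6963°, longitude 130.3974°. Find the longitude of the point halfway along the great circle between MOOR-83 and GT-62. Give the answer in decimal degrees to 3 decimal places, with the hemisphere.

Bx = cos φ₂ cos Δλ = 0.660042,  By = cos φ₂ sin Δλ = -0.003238
φₘ = atan2(sin φ₁ + sin φ₂, √((cos φ₁ + Bx)² + By²)) = -38.76688°
λₘ = λ₁ + atan2(By, cos φ₁ + Bx) = 130.55771°

130.558°E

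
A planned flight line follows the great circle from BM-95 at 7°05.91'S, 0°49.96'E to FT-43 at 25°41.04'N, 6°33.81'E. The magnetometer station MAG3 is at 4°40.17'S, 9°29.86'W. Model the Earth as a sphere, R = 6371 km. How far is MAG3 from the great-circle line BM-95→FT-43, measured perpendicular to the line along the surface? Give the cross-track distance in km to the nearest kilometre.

1172 km

BM-95: φ = -7.09850°, λ = +0.83267°
FT-43: φ = +25.68400°, λ = +6.56350°
MAG3: φ = -4.66950°, λ = -9.49767°
δ₁₃ = central angle BM-95→MAG3 = 0.184275 rad  (haversine)
θ₁₃ = bearing BM-95→MAG3 = 282.733°,  θ₁₂ = bearing BM-95→FT-43 = 9.446°
dₓₜ = R·arcsin(sin δ₁₃ · sin(θ₁₃ − θ₁₂)) = 6371·arcsin(0.18323·sin(273.287°)) = -1172.062 km
|dₓₜ| = 1172.062 km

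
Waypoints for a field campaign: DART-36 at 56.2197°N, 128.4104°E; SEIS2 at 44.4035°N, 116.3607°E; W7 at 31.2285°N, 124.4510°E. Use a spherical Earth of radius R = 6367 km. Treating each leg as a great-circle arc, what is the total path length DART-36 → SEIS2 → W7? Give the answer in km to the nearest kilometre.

DART-36→SEIS2: c = 0.245330 rad, d = 1562.01 km
SEIS2→W7: c = 0.255257 rad, d = 1625.22 km
Total = 1562.01 + 1625.22 = 3187.24 km

3187 km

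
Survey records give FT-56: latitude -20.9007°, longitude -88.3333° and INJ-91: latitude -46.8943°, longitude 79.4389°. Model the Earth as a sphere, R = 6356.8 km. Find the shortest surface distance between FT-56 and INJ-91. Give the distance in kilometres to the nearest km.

Δφ = -25.9936°,  Δλ = 167.7722°
a = sin²(Δφ/2) + cos φ₁ cos φ₂ sin²(Δλ/2) = 0.681719
c = 2·arcsin(√a) = 1.942753 rad = 111.3115°
d = R·c = 6356.8 × 1.942753 = 12349.7 km

12350 km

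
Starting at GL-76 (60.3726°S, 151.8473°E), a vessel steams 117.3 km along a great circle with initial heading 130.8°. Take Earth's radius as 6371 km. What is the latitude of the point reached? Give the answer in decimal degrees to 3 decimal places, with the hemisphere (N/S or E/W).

δ = d/R = 117.3/6371 = 0.018412 rad
φ₂ = arcsin(sin φ₁ cos δ + cos φ₁ sin δ cos θ)
   = arcsin(-0.86926·0.99983 + 0.49436·0.01841·-0.65342) = -61.05188°
λ₂ = λ₁ + atan2(sin θ sin δ cos φ₁, cos δ − sin φ₁ sin φ₂) = 153.49729°

61.052°S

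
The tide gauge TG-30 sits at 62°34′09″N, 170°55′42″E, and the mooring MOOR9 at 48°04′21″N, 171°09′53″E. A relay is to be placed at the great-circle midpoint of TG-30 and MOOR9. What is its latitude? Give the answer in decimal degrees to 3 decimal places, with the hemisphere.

55.321°N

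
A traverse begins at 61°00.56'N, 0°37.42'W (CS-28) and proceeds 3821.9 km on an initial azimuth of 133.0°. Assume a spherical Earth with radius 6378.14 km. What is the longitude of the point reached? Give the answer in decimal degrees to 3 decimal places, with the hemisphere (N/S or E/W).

28.622°E

CS-28: φ = +61.00933°, λ = -0.62367°
δ = d/R = 3821.9/6378.14 = 0.599219 rad
φ₂ = arcsin(sin φ₁ cos δ + cos φ₁ sin δ cos θ)
   = arcsin(0.87470·0.82578 + 0.48467·0.56400·-0.68200) = 32.40366°
λ₂ = λ₁ + atan2(sin θ sin δ cos φ₁, cos δ − sin φ₁ sin φ₂) = 28.62180°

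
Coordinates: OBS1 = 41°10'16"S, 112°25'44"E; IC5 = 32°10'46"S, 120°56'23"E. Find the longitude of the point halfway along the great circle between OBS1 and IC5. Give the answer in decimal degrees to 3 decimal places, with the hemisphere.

116.934°E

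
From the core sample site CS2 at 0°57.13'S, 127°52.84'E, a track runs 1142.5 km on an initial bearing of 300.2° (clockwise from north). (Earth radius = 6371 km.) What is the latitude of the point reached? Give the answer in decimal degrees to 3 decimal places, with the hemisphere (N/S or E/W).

4.207°N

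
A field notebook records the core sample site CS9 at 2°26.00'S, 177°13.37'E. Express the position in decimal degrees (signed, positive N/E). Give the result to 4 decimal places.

lat: 2.4333° S → -2.4333°
lon: 177.2228° E → +177.2228°

-2.4333°, +177.2228°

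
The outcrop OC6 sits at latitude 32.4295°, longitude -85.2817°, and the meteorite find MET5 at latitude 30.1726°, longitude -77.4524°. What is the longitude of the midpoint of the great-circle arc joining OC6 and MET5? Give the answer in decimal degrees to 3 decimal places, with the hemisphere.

81.320°W

Bx = cos φ₂ cos Δλ = 0.856457,  By = cos φ₂ sin Δλ = 0.117766
φₘ = atan2(sin φ₁ + sin φ₂, √((cos φ₁ + Bx)² + By²)) = 31.36049°
λₘ = λ₁ + atan2(By, cos φ₁ + Bx) = -81.32009°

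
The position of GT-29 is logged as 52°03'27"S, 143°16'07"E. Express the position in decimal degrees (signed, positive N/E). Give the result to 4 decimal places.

lat: 52.0575° S → -52.0575°
lon: 143.2686° E → +143.2686°

-52.0575°, +143.2686°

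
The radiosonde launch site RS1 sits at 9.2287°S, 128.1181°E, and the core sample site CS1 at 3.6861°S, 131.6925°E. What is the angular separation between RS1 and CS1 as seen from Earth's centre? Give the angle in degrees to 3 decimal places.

Δφ = 5.5426°,  Δλ = 3.5744°
a = sin²(Δφ/2) + cos φ₁ cos φ₂ sin²(Δλ/2) = 0.003296
c = 2·arcsin(√a) = 0.114880 rad = 6.5822°

6.582°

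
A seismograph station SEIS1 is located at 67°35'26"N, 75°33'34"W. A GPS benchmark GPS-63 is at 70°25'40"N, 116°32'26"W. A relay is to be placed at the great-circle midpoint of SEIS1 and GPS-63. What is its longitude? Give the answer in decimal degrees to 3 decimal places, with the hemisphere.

SEIS1: φ = +67.59056°, λ = -75.55944°
GPS-63: φ = +70.42778°, λ = -116.54056°
Bx = cos φ₂ cos Δλ = 0.252896,  By = cos φ₂ sin Δλ = -0.219693
φₘ = atan2(sin φ₁ + sin φ₂, √((cos φ₁ + Bx)² + By²)) = 70.22601°
λₘ = λ₁ + atan2(By, cos φ₁ + Bx) = -94.66829°

94.668°W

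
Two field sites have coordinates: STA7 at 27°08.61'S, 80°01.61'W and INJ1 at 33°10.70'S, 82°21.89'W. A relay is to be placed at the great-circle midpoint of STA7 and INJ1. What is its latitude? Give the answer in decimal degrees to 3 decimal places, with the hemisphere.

STA7: φ = -27.14350°, λ = -80.02683°
INJ1: φ = -33.17833°, λ = -82.36483°
Bx = cos φ₂ cos Δλ = 0.836275,  By = cos φ₂ sin Δλ = -0.034144
φₘ = atan2(sin φ₁ + sin φ₂, √((cos φ₁ + Bx)² + By²)) = -30.16609°
λₘ = λ₁ + atan2(By, cos φ₁ + Bx) = -81.16002°

30.166°S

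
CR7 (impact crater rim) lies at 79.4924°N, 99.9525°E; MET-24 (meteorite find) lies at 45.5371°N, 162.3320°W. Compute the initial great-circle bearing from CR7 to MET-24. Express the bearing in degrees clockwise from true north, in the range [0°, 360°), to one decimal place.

72.2°

Δλ = 97.7155°
y = sin Δλ · cos φ₂ = 0.694106
x = cos φ₁ sin φ₂ − sin φ₁ cos φ₂ cos Δλ = 0.222616
θ = atan2(y, x) = 72.2177° → 72.2177° (mod 360°)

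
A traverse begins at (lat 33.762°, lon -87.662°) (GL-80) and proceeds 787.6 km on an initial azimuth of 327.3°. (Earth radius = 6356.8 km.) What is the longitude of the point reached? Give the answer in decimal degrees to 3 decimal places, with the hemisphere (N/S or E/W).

92.636°W

δ = d/R = 787.6/6356.8 = 0.123899 rad
φ₂ = arcsin(sin φ₁ cos δ + cos φ₁ sin δ cos θ)
   = arcsin(0.55574·0.99233 + 0.83135·0.12358·0.84151) = 39.63848°
λ₂ = λ₁ + atan2(sin θ sin δ cos φ₁, cos δ − sin φ₁ sin φ₂) = -92.63561°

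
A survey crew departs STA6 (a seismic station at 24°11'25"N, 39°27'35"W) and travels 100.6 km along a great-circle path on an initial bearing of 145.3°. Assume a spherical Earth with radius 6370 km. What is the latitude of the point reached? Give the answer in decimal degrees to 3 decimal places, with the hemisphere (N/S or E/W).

23.445°N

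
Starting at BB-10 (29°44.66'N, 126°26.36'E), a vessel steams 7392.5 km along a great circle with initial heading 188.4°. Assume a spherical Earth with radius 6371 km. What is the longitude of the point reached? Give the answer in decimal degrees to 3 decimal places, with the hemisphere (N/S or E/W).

BB-10: φ = +29.74433°, λ = +126.43933°
δ = d/R = 7392.5/6371 = 1.160336 rad
φ₂ = arcsin(sin φ₁ cos δ + cos φ₁ sin δ cos θ)
   = arcsin(0.49613·0.39903 + 0.86825·0.91694·-0.98927) = -36.12979°
λ₂ = λ₁ + atan2(sin θ sin δ cos φ₁, cos δ − sin φ₁ sin φ₂) = 116.89310°

116.893°E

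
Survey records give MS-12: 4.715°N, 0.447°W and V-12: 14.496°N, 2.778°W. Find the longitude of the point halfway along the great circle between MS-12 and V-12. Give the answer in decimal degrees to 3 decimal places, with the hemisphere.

1.596°W

Bx = cos φ₂ cos Δλ = 0.967364,  By = cos φ₂ sin Δλ = -0.039378
φₘ = atan2(sin φ₁ + sin φ₂, √((cos φ₁ + Bx)² + By²)) = 9.60745°
λₘ = λ₁ + atan2(By, cos φ₁ + Bx) = -1.59562°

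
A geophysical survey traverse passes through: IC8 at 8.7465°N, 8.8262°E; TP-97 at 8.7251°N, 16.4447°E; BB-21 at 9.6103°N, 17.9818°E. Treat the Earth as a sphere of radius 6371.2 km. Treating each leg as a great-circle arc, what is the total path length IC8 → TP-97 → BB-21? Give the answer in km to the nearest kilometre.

1033 km

IC8→TP-97: c = 0.131424 rad, d = 837.33 km
TP-97→BB-21: c = 0.030661 rad, d = 195.35 km
Total = 837.33 + 195.35 = 1032.68 km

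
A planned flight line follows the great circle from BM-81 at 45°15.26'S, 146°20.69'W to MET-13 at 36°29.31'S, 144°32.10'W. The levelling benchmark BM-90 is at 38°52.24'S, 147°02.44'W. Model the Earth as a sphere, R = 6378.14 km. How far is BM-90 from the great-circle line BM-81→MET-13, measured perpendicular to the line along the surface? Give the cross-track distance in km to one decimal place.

BM-81: φ = -45.25433°, λ = -146.34483°
MET-13: φ = -36.48850°, λ = -144.53500°
BM-90: φ = -38.87067°, λ = -147.04067°
δ₁₃ = central angle BM-81→BM-90 = 0.111779 rad  (haversine)
θ₁₃ = bearing BM-81→BM-90 = 355.138°,  θ₁₂ = bearing BM-81→MET-13 = 9.477°
dₓₜ = R·arcsin(sin δ₁₃ · sin(θ₁₃ − θ₁₂)) = 6378.14·arcsin(0.11155·sin(345.661°)) = -176.224 km
|dₓₜ| = 176.224 km

176.2 km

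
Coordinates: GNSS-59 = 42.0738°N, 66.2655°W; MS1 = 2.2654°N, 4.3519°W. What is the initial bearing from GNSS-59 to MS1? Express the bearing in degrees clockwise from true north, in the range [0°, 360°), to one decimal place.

Δλ = 61.9136°
y = sin Δλ · cos φ₂ = 0.881549
x = cos φ₁ sin φ₂ − sin φ₁ cos φ₂ cos Δλ = -0.285891
θ = atan2(y, x) = 107.9681° → 107.9681° (mod 360°)

108.0°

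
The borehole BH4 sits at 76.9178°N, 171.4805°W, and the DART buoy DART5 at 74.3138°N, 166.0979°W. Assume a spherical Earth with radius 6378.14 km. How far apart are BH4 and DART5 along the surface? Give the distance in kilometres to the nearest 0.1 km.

325.6 km

Δφ = -2.6040°,  Δλ = 5.3826°
a = sin²(Δφ/2) + cos φ₁ cos φ₂ sin²(Δλ/2) = 0.000651
c = 2·arcsin(√a) = 0.051044 rad = 2.9246°
d = R·c = 6378.14 × 0.051044 = 325.6 km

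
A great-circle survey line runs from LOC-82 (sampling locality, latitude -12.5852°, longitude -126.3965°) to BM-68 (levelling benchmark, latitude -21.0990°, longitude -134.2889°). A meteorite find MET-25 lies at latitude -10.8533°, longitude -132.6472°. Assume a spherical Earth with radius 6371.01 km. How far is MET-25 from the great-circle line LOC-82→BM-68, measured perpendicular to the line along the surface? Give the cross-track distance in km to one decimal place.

638.9 km

δ₁₃ = central angle LOC-82→MET-25 = 0.111009 rad  (haversine)
θ₁₃ = bearing LOC-82→MET-25 = 285.149°,  θ₁₂ = bearing LOC-82→BM-68 = 220.504°
dₓₜ = R·arcsin(sin δ₁₃ · sin(θ₁₃ − θ₁₂)) = 6371.01·arcsin(0.11078·sin(64.645°)) = 638.871 km
|dₓₜ| = 638.871 km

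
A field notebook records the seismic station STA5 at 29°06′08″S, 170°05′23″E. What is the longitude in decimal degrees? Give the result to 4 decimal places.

170.0897°E

170° + 5′/60 + 23″/3600 = 170 + 0.08333 + 0.00639 = 170.0897°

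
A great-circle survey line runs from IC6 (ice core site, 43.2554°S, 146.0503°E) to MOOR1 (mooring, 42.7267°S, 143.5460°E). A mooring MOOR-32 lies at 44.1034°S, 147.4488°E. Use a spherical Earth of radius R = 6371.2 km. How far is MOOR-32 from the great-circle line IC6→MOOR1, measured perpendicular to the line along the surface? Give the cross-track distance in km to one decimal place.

62.5 km

δ₁₃ = central angle IC6→MOOR-32 = 0.023036 rad  (haversine)
θ₁₃ = bearing IC6→MOOR-32 = 130.459°,  θ₁₂ = bearing IC6→MOOR1 = 285.243°
dₓₜ = R·arcsin(sin δ₁₃ · sin(θ₁₃ − θ₁₂)) = 6371.2·arcsin(0.02303·sin(-154.784°)) = -62.521 km
|dₓₜ| = 62.521 km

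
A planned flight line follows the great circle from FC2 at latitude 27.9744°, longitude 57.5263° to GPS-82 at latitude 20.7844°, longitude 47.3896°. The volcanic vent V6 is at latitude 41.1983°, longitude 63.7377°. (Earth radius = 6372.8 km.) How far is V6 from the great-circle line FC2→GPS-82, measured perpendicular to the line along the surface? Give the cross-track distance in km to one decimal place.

894.4 km

δ₁₃ = central angle FC2→V6 = 0.247277 rad  (haversine)
θ₁₃ = bearing FC2→V6 = 19.427°,  θ₁₂ = bearing FC2→GPS-82 = 234.282°
dₓₜ = R·arcsin(sin δ₁₃ · sin(θ₁₃ − θ₁₂)) = 6372.8·arcsin(0.24476·sin(-214.855°)) = 894.379 km
|dₓₜ| = 894.379 km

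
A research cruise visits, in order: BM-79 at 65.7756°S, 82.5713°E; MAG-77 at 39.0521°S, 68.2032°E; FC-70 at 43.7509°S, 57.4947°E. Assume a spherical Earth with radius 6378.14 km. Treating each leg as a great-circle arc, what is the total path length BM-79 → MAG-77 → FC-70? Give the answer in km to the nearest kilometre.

4148 km

BM-79→MAG-77: c = 0.488111 rad, d = 3113.24 km
MAG-77→FC-70: c = 0.162226 rad, d = 1034.70 km
Total = 3113.24 + 1034.70 = 4147.94 km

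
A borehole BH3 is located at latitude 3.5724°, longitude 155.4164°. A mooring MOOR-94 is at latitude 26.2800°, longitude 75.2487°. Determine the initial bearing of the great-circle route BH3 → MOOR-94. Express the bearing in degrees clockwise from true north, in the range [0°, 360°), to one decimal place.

Δλ = -80.1677°
y = sin Δλ · cos φ₂ = -0.883471
x = cos φ₁ sin φ₂ − sin φ₁ cos φ₂ cos Δλ = 0.432357
θ = atan2(y, x) = -63.9236° → 296.0764° (mod 360°)

296.1°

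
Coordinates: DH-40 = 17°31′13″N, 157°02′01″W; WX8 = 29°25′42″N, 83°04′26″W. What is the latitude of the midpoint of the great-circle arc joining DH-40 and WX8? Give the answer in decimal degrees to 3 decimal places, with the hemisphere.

DH-40: φ = +17.52028°, λ = -157.03361°
WX8: φ = +29.42833°, λ = -83.07389°
Bx = cos φ₂ cos Δλ = 0.240661,  By = cos φ₂ sin Δλ = 0.837062
φₘ = atan2(sin φ₁ + sin φ₂, √((cos φ₁ + Bx)² + By²)) = 28.51597°
λₘ = λ₁ + atan2(By, cos φ₁ + Bx) = -122.00708°

28.516°N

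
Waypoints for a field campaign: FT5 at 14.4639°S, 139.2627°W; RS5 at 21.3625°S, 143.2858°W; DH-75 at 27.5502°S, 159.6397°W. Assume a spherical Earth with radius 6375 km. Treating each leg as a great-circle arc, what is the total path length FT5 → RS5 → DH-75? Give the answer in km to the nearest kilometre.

FT5→RS5: c = 0.137672 rad, d = 877.66 km
RS5→DH-75: c = 0.281041 rad, d = 1791.63 km
Total = 877.66 + 1791.63 = 2669.29 km

2669 km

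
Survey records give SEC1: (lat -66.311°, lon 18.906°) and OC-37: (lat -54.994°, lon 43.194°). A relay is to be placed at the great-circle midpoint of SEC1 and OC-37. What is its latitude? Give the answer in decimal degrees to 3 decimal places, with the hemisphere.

Bx = cos φ₂ cos Δλ = 0.522887,  By = cos φ₂ sin Δλ = 0.235961
φₘ = atan2(sin φ₁ + sin φ₂, √((cos φ₁ + Bx)² + By²)) = -61.18581°
λₘ = λ₁ + atan2(By, cos φ₁ + Bx) = 33.22160°

61.186°S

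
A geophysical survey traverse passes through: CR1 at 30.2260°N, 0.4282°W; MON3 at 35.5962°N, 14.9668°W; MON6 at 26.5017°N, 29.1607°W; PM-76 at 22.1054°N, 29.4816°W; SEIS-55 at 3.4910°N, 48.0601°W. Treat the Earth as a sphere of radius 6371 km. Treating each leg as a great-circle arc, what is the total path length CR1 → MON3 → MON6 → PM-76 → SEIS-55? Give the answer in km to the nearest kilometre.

CR1→MON3: c = 0.232415 rad, d = 1480.72 km
MON3→MON6: c = 0.264538 rad, d = 1685.37 km
MON6→PM-76: c = 0.076899 rad, d = 489.93 km
PM-76→SEIS-55: c = 0.452181 rad, d = 2880.84 km
Total = 1480.72 + 1685.37 + 489.93 + 2880.84 = 6536.86 km

6537 km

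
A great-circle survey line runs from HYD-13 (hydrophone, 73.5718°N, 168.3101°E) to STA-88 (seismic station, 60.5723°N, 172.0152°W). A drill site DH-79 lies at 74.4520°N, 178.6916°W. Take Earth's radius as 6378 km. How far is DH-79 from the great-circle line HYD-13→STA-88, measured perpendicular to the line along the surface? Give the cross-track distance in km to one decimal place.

δ₁₃ = central angle HYD-13→DH-79 = 0.064205 rad  (haversine)
θ₁₃ = bearing HYD-13→DH-79 = 69.995°,  θ₁₂ = bearing HYD-13→STA-88 = 140.042°
dₓₜ = R·arcsin(sin δ₁₃ · sin(θ₁₃ − θ₁₂)) = 6378·arcsin(0.06416·sin(-70.047°)) = -384.886 km
|dₓₜ| = 384.886 km

384.9 km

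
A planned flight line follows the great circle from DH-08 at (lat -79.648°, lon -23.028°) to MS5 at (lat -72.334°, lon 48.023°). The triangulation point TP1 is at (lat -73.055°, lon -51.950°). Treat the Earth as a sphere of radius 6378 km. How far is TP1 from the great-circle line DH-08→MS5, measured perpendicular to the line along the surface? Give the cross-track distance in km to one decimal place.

δ₁₃ = central angle DH-08→TP1 = 0.162321 rad  (haversine)
θ₁₃ = bearing DH-08→TP1 = 299.287°,  θ₁₂ = bearing DH-08→MS5 = 104.510°
dₓₜ = R·arcsin(sin δ₁₃ · sin(θ₁₃ − θ₁₂)) = 6378·arcsin(0.16161·sin(194.777°)) = -262.980 km
|dₓₜ| = 262.980 km

263.0 km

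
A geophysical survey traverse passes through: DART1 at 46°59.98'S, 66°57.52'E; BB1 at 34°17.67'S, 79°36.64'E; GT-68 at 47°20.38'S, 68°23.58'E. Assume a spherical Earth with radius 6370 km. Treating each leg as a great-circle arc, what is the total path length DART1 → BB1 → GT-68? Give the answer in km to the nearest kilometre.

3492 km

DART1: φ = -46.99967°, λ = +66.95867°
BB1: φ = -34.29450°, λ = +79.61067°
GT-68: φ = -47.33967°, λ = +68.39300°
DART1→BB1: c = 0.277171 rad, d = 1765.58 km
BB1→GT-68: c = 0.271026 rad, d = 1726.43 km
Total = 1765.58 + 1726.43 = 3492.01 km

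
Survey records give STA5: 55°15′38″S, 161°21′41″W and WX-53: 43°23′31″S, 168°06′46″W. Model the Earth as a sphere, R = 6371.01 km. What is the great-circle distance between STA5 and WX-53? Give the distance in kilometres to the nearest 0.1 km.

STA5: φ = -55.26056°, λ = -161.36139°
WX-53: φ = -43.39194°, λ = -168.11278°
Δφ = 11.8686°,  Δλ = -6.7514°
a = sin²(Δφ/2) + cos φ₁ cos φ₂ sin²(Δλ/2) = 0.012125
c = 2·arcsin(√a) = 0.220673 rad = 12.6436°
d = R·c = 6371.01 × 0.220673 = 1405.9 km

1405.9 km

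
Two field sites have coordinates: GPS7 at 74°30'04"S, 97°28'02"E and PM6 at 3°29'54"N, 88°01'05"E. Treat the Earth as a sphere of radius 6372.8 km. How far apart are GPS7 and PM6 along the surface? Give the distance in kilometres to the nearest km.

GPS7: φ = -74.50111°, λ = +97.46722°
PM6: φ = +3.49833°, λ = +88.01806°
Δφ = 77.9994°,  Δλ = -9.4492°
a = sin²(Δφ/2) + cos φ₁ cos φ₂ sin²(Δλ/2) = 0.397849
c = 2·arcsin(√a) = 1.365046 rad = 78.2113°
d = R·c = 6372.8 × 1.365046 = 8699.2 km

8699 km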